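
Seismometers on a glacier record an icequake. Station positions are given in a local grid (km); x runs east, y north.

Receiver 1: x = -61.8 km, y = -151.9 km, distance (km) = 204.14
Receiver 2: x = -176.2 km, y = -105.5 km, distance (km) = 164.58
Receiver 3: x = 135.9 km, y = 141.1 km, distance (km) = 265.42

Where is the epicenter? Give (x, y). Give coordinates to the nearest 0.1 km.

-111.9 km east, 46.0 km north

Circle about each station: (x + 61.8)² + (y + 151.9)² = 204.14²; (x + 176.2)² + (y + 105.5)² = 164.58²; (x − 135.9)² + (y − 141.1)² = 265.42².
Subtracting the Receiver 1 equation from the Receiver 2 and Receiver 3 equations removes the quadratic terms:
-228.8 x + 92.8 y = 29870.40
395.4 x + 586.0 y = -17289.47
Solving the 2×2 system: x ≈ -111.9, y ≈ 46.0 km.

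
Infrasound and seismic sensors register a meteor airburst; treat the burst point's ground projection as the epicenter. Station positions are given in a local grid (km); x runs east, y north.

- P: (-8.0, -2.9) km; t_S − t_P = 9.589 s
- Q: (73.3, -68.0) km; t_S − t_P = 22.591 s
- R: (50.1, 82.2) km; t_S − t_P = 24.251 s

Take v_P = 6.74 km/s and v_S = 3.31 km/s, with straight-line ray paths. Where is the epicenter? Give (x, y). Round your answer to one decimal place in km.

-66.8 km east, -23.7 km north

Distance from S−P lag: d = Δt · v_P v_S / (v_P − v_S) = Δt · (6.74·3.31)/(6.74−3.31) ≈ 6.5042·Δt.
So d_P = 62.37, d_Q = 146.94, d_R = 157.73 km.
Circle about each station: (x + 8.0)² + (y + 2.9)² = 62.37²; (x − 73.3)² + (y + 68.0)² = 146.94²; (x − 50.1)² + (y − 82.2)² = 157.73².
Subtracting the P equation from the Q and R equations removes the quadratic terms:
162.6 x − 130.2 y = -7776.87
116.2 x + 170.2 y = -11794.30
Solving the 2×2 system: x ≈ -66.8, y ≈ -23.7 km.
Check against P (with the unrounded x, y): √((x + 8.0)²+(y + 2.9)²) = 62.37 ≈ 62.37 km. ✓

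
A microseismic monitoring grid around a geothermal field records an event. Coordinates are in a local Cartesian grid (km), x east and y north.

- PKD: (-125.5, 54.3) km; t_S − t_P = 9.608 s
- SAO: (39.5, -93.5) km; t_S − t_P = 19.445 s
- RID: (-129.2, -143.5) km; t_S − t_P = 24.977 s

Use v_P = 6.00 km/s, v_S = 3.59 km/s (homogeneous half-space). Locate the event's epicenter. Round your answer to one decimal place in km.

(-39.9, 61.1)

Distance from S−P lag: d = Δt · v_P v_S / (v_P − v_S) = Δt · (6.00·3.59)/(6.00−3.59) ≈ 8.9378·Δt.
So d_PKD = 85.87, d_SAO = 173.79, d_RID = 223.24 km.
Circle about each station: (x + 125.5)² + (y − 54.3)² = 85.87²; (x − 39.5)² + (y + 93.5)² = 173.79²; (x + 129.2)² + (y + 143.5)² = 223.24².
Subtracting pairs of circle equations eliminates x²+y² and gives linear equations (the radical axes):
330.0 x − 295.6 y = -31225.55
-7.4 x − 395.6 y = -23876.29
Solving the 2×2 system: x ≈ -39.9, y ≈ 61.1 km.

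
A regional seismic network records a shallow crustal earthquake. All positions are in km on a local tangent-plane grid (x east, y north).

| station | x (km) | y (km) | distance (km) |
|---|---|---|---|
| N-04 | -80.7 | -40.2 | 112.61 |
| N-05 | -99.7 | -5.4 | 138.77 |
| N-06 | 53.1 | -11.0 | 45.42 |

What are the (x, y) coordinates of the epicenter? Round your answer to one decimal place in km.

Circle about each station: (x + 80.7)² + (y + 40.2)² = 112.61²; (x + 99.7)² + (y + 5.4)² = 138.77²; (x − 53.1)² + (y + 11.0)² = 45.42².
Subtracting pairs of circle equations eliminates x²+y² and gives linear equations (the radical axes):
-38.0 x + 69.6 y = -4735.38
267.6 x + 58.4 y = 5430.12
Solving the 2×2 system: x ≈ 31.4, y ≈ -50.9 km.

(31.4, -50.9)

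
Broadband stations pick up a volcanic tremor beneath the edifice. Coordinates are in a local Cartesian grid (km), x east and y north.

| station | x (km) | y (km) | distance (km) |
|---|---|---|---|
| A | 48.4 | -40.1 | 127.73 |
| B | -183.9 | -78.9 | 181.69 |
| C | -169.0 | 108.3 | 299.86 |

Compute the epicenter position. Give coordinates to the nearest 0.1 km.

Circle about each station: (x − 48.4)² + (y + 40.1)² = 127.73²; (x + 183.9)² + (y + 78.9)² = 181.69²; (x + 169.0)² + (y − 108.3)² = 299.86².
Subtracting the A equation from the B and C equations removes the quadratic terms:
-464.6 x − 77.6 y = 19397.55
-434.8 x + 296.8 y = -37261.75
Solving the 2×2 system: x ≈ -16.7, y ≈ -150.0 km.

x ≈ -16.7 km, y ≈ -150.0 km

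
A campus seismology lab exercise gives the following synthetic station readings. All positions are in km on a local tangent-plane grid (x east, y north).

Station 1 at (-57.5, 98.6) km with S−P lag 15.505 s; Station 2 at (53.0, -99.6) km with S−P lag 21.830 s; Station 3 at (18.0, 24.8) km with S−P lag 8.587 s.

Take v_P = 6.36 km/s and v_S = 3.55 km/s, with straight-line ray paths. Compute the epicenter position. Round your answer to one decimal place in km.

x ≈ 64.9 km, y ≈ 75.4 km

Distance from S−P lag: d = Δt · v_P v_S / (v_P − v_S) = Δt · (6.36·3.55)/(6.36−3.55) ≈ 8.0349·Δt.
So d_Station 1 = 124.58, d_Station 2 = 175.40, d_Station 3 = 69.00 km.
Circle about each station: (x + 57.5)² + (y − 98.6)² = 124.58²; (x − 53.0)² + (y + 99.6)² = 175.40²; (x − 18.0)² + (y − 24.8)² = 69.00².
Subtracting pairs of circle equations eliminates x²+y² and gives linear equations (the radical axes):
221.0 x − 396.4 y = -15544.03
151.0 x − 147.6 y = -1329.99
Solving the 2×2 system: x ≈ 64.9, y ≈ 75.4 km.
Check against Station 1 (with the unrounded x, y): √((x + 57.5)²+(y − 98.6)²) = 124.56 ≈ 124.58 km. ✓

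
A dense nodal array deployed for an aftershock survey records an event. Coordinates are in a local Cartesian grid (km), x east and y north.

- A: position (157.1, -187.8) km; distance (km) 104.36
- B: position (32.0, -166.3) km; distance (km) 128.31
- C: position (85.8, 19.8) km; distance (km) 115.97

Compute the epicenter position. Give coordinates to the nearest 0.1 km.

132.4 km east, -86.4 km north

Circle about each station: (x − 157.1)² + (y + 187.8)² = 104.36²; (x − 32.0)² + (y + 166.3)² = 128.31²; (x − 85.8)² + (y − 19.8)² = 115.97².
Subtracting the A equation from the B and C equations removes the quadratic terms:
-250.2 x + 43.0 y = -36842.01
-142.6 x + 415.2 y = -54753.60
Solving the 2×2 system: x ≈ 132.4, y ≈ -86.4 km.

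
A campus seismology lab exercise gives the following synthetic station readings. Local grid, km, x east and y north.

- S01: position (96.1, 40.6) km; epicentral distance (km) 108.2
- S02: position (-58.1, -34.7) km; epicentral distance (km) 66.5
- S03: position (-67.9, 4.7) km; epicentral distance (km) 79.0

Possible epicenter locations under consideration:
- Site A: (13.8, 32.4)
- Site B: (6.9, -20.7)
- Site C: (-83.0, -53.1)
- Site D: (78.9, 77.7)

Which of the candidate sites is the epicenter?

For each candidate, compare |candidate − station| to the reported distance:
Site A: residuals S01 25.5, S02 31.8, S03 7.3 → max 31.8 km
Site B: residuals S01 0.0, S02 0.0, S03 0.0 → max 0.0 km
Site C: residuals S01 93.9, S02 35.5, S03 19.3 → max 93.9 km
Site D: residuals S01 67.3, S02 110.7, S03 84.9 → max 110.7 km
Only Site B has all residuals ≈ 0.

Site B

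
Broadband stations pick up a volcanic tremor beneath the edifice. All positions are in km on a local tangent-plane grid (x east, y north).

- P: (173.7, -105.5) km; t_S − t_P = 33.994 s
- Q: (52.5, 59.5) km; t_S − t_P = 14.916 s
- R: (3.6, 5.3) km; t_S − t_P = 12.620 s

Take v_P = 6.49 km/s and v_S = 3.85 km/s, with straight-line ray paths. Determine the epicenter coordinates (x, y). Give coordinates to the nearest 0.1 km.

-86.6 km east, 83.6 km north

Distance from S−P lag: d = Δt · v_P v_S / (v_P − v_S) = Δt · (6.49·3.85)/(6.49−3.85) ≈ 9.4646·Δt.
So d_P = 321.74, d_Q = 141.17, d_R = 119.44 km.
Circle about each station: (x − 173.7)² + (y + 105.5)² = 321.74²; (x − 52.5)² + (y − 59.5)² = 141.17²; (x − 3.6)² + (y − 5.3)² = 119.44².
Subtracting pairs of circle equations eliminates x²+y² and gives linear equations (the radical axes):
-242.4 x + 330.0 y = 48582.22
-340.2 x + 221.6 y = 47989.82
Solving the 2×2 system: x ≈ -86.6, y ≈ 83.6 km.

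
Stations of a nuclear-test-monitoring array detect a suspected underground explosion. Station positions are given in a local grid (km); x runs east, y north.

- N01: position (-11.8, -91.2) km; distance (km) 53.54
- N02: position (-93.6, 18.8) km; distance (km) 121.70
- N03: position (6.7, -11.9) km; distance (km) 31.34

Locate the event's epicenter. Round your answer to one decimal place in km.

Circle about each station: (x + 11.8)² + (y + 91.2)² = 53.54²; (x + 93.6)² + (y − 18.8)² = 121.70²; (x − 6.7)² + (y + 11.9)² = 31.34².
Subtracting the N01 equation from the N02 and N03 equations removes the quadratic terms:
-163.6 x + 220.0 y = -11286.64
37.0 x + 158.6 y = -6385.84
Solving the 2×2 system: x ≈ 11.3, y ≈ -42.9 km.
Check against N01 (with the unrounded x, y): √((x + 11.8)²+(y + 91.2)²) = 53.54 ≈ 53.54 km. ✓

x ≈ 11.3 km, y ≈ -42.9 km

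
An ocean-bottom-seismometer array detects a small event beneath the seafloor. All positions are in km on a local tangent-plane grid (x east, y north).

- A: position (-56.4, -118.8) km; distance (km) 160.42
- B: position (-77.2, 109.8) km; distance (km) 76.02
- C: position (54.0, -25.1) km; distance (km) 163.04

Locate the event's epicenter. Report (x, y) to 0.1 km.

Circle about each station: (x + 56.4)² + (y + 118.8)² = 160.42²; (x + 77.2)² + (y − 109.8)² = 76.02²; (x − 54.0)² + (y + 25.1)² = 163.04².
Subtracting pairs of circle equations eliminates x²+y² and gives linear equations (the radical axes):
-41.6 x + 457.2 y = 20677.02
220.8 x + 187.4 y = -14595.86
Solving the 2×2 system: x ≈ -97.0, y ≈ 36.4 km.

(-97.0, 36.4)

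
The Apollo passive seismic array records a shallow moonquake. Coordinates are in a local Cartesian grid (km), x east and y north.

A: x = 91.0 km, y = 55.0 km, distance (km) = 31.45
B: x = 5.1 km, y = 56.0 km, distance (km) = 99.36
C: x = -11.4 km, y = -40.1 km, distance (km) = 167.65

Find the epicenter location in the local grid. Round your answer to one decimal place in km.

x ≈ 100.1 km, y ≈ 85.1 km

Circle about each station: (x − 91.0)² + (y − 55.0)² = 31.45²; (x − 5.1)² + (y − 56.0)² = 99.36²; (x + 11.4)² + (y + 40.1)² = 167.65².
Subtracting the A equation from the B and C equations removes the quadratic terms:
-171.8 x + 2.0 y = -17027.30
-204.8 x − 190.2 y = -36685.45
Solving the 2×2 system: x ≈ 100.1, y ≈ 85.1 km.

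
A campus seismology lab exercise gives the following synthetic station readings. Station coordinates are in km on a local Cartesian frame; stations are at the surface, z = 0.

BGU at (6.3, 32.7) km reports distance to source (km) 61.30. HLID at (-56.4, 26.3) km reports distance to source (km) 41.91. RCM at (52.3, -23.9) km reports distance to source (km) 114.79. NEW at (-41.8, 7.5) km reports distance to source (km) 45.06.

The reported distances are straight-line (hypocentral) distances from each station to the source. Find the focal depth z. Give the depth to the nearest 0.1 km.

38.8 km

Each station gives a sphere (x−x_i)² + (y−y_i)² + z² = d_i² (stations at z=0).
Subtracting the BGU sphere from HLID and RCM: z² cancels, leaving linear equations in x and y:
-125.4 x − 12.8 y = 4764.91
92.0 x − 113.2 y = -7221.53
Solving: x ≈ -41.100, y ≈ 30.392 km (keep extra digits for the depth step; rounded: -41.1, 30.4).
Then from the BGU sphere: z² = 61.30² − (x − 6.3)² − (y − 32.7)² with x = -41.100, y = 30.392, so z ≈ 38.802 ≈ 38.8 km.
Check against NEW (with the unrounded solution): distance 45.06 ≈ 45.06 km. ✓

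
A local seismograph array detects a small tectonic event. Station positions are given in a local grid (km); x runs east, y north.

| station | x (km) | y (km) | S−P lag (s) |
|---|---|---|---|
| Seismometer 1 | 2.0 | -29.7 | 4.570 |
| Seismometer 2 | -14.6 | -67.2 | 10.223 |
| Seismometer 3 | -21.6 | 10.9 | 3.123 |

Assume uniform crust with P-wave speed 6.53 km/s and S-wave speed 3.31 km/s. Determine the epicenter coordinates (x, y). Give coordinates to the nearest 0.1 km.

Distance from S−P lag: d = Δt · v_P v_S / (v_P − v_S) = Δt · (6.53·3.31)/(6.53−3.31) ≈ 6.7125·Δt.
So d_Seismometer 1 = 30.68, d_Seismometer 2 = 68.62, d_Seismometer 3 = 20.96 km.
Circle about each station: (x − 2.0)² + (y + 29.7)² = 30.68²; (x + 14.6)² + (y + 67.2)² = 68.62²; (x + 21.6)² + (y − 10.9)² = 20.96².
Subtracting the Seismometer 1 equation from the Seismometer 2 and Seismometer 3 equations removes the quadratic terms:
-33.2 x − 75.0 y = 75.47
-47.2 x + 81.2 y = 201.22
Solving the 2×2 system: x ≈ -3.4, y ≈ 0.5 km.
Check against Seismometer 1 (with the unrounded x, y): √((x − 2.0)²+(y + 29.7)²) = 30.68 ≈ 30.68 km. ✓

(-3.4, 0.5)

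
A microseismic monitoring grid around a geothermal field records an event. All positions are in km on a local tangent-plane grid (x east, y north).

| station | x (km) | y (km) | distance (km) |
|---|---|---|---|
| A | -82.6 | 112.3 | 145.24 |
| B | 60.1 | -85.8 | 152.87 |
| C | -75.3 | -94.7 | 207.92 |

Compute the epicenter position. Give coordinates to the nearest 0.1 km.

Circle about each station: (x + 82.6)² + (y − 112.3)² = 145.24²; (x − 60.1)² + (y + 85.8)² = 152.87²; (x + 75.3)² + (y + 94.7)² = 207.92².
Subtracting the A equation from the B and C equations removes the quadratic terms:
285.4 x − 396.2 y = -10734.98
14.6 x − 414.0 y = -26931.94
Solving the 2×2 system: x ≈ 55.4, y ≈ 67.0 km.
Check against A (with the unrounded x, y): √((x + 82.6)²+(y − 112.3)²) = 145.25 ≈ 145.24 km. ✓

(55.4, 67.0)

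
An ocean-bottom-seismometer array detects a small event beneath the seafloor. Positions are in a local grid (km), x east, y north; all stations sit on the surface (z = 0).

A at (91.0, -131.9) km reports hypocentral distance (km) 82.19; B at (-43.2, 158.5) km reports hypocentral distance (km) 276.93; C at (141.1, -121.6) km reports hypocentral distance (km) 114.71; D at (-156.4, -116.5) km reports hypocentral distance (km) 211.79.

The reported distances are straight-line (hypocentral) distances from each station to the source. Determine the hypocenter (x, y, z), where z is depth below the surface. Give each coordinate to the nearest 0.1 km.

Each station gives a sphere (x−x_i)² + (y−y_i)² + z² = d_i² (stations at z=0).
Subtracting the A sphere from B and C: z² cancels, leaving linear equations in x and y:
-268.4 x + 580.8 y = -68625.15
100.2 x + 20.6 y = 2613.97
Solving: x ≈ 46.008, y ≈ -96.895 km (keep extra digits for the depth step; rounded: 46.0, -96.9).
Then from the A sphere: z² = 82.19² − (x − 91.0)² − (y + 131.9)² with x = 46.008, y = -96.895, so z ≈ 59.208 ≈ 59.2 km.

x ≈ 46.0 km, y ≈ -96.9 km, depth ≈ 59.2 km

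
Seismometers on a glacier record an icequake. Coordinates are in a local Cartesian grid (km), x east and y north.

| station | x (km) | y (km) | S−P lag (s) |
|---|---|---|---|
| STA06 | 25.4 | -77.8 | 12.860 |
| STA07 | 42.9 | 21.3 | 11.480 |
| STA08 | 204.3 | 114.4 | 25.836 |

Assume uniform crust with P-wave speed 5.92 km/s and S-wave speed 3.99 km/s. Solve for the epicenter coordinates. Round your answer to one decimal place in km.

Distance from S−P lag: d = Δt · v_P v_S / (v_P − v_S) = Δt · (5.92·3.99)/(5.92−3.99) ≈ 12.2388·Δt.
So d_STA06 = 157.39, d_STA07 = 140.50, d_STA08 = 316.20 km.
Circle about each station: (x − 25.4)² + (y + 77.8)² = 157.39²; (x − 42.9)² + (y − 21.3)² = 140.50²; (x − 204.3)² + (y − 114.4)² = 316.20².
Subtracting the STA06 equation from the STA07 and STA08 equations removes the quadratic terms:
35.0 x + 198.2 y = 627.46
357.8 x + 384.4 y = -27082.98
Solving the 2×2 system: x ≈ -97.6, y ≈ 20.4 km.

-97.6 km east, 20.4 km north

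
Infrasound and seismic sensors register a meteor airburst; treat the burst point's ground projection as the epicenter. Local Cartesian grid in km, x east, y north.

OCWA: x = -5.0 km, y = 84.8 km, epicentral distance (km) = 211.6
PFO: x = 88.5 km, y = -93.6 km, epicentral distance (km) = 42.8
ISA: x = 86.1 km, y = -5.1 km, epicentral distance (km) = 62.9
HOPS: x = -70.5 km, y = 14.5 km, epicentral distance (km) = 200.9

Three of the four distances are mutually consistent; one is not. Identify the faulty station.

Solve using three stations at a time. Using PFO, ISA, HOPS (subtract circle equations pairwise → linear system) gives (x, y) ≈ (115.9, -60.6).
Distances from that point to each station vs reported:
  OCWA: calculated 189.1 vs reported 211.6 → residual 22.5 km
  PFO: calculated 42.9 vs reported 42.8 → residual 0.1 km
  ISA: calculated 63.0 vs reported 62.9 → residual 0.1 km
  HOPS: calculated 200.9 vs reported 200.9 → residual 0.0 km
PFO, ISA, HOPS are mutually consistent (residuals ≈ 0); OCWA is off by 22.5 km.

OCWA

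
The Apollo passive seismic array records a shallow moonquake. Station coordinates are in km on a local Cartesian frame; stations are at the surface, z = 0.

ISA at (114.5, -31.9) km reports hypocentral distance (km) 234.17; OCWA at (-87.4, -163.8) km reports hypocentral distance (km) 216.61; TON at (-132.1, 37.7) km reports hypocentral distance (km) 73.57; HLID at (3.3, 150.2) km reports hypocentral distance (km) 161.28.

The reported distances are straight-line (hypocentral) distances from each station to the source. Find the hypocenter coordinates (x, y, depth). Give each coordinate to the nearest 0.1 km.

x ≈ -97.8 km, y ≈ 42.6 km, depth ≈ 64.9 km

Each station gives a sphere (x−x_i)² + (y−y_i)² + z² = d_i² (stations at z=0).
Subtracting the ISA sphere from OCWA and TON: z² cancels, leaving linear equations in x and y:
-403.8 x − 263.8 y = 28257.04
-493.2 x + 139.2 y = 54166.88
Solving: x ≈ -97.805, y ≈ 42.596 km (keep extra digits for the depth step; rounded: -97.8, 42.6).
Then from the ISA sphere: z² = 234.17² − (x − 114.5)² − (y + 31.9)² with x = -97.805, y = 42.596, so z ≈ 64.904 ≈ 64.9 km.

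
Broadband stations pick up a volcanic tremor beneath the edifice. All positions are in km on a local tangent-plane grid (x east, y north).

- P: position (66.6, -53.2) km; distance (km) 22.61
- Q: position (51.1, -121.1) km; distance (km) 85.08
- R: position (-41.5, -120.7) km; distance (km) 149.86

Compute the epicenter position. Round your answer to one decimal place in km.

(87.3, -44.1)

Circle about each station: (x − 66.6)² + (y + 53.2)² = 22.61²; (x − 51.1)² + (y + 121.1)² = 85.08²; (x + 41.5)² + (y + 120.7)² = 149.86².
Subtracting the P equation from the Q and R equations removes the quadratic terms:
-31.0 x − 135.8 y = 3283.23
-216.2 x − 135.0 y = -12921.87
Solving the 2×2 system: x ≈ 87.3, y ≈ -44.1 km.
Check against P (with the unrounded x, y): √((x − 66.6)²+(y + 53.2)²) = 22.62 ≈ 22.61 km. ✓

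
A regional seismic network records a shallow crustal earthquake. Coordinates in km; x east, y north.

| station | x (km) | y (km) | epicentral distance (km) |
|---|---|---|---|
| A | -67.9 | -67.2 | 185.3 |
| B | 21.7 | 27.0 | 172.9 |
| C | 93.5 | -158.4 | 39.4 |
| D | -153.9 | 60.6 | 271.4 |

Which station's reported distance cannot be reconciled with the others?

D

Solve using three stations at a time. Using A, B, C (subtract circle equations pairwise → linear system) gives (x, y) ≈ (109.0, -122.2).
Distances from that point to each station vs reported:
  A: calculated 185.3 vs reported 185.3 → residual 0.0 km
  B: calculated 172.9 vs reported 172.9 → residual 0.0 km
  C: calculated 39.4 vs reported 39.4 → residual 0.0 km
  D: calculated 320.2 vs reported 271.4 → residual 48.8 km
A, B, C are mutually consistent (residuals ≈ 0); D is off by 48.8 km.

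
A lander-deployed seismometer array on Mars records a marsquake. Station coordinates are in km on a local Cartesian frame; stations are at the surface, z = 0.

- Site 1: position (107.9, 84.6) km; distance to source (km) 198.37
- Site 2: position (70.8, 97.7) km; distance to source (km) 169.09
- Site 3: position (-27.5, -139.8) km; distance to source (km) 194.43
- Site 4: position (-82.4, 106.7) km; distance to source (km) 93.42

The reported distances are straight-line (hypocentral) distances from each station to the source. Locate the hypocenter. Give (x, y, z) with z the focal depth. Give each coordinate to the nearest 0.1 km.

x ≈ -74.4 km, y ≈ 38.1 km, depth ≈ 62.9 km

Each station gives a sphere (x−x_i)² + (y−y_i)² + z² = d_i² (stations at z=0).
Subtracting the Site 1 sphere from Site 2 and Site 3: z² cancels, leaving linear equations in x and y:
-74.2 x + 26.2 y = 6517.59
-270.8 x − 448.8 y = 3048.35
Solving: x ≈ -74.388, y ≈ 38.092 km (keep extra digits for the depth step; rounded: -74.4, 38.1).
Then from the Site 1 sphere: z² = 198.37² − (x − 107.9)² − (y − 84.6)² with x = -74.388, y = 38.092, so z ≈ 62.919 ≈ 62.9 km.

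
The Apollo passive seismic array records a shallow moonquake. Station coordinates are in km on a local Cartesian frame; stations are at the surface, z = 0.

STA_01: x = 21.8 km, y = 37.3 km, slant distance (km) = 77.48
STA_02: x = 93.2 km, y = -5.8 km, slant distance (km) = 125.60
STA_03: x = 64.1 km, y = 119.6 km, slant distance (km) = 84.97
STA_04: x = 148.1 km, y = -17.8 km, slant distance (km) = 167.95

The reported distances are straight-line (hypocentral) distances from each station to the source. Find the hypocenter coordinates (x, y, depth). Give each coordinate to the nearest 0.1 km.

Each station gives a sphere (x−x_i)² + (y−y_i)² + z² = d_i² (stations at z=0).
Subtracting the STA_01 sphere from STA_02 and STA_03: z² cancels, leaving linear equations in x and y:
142.8 x − 86.2 y = -2918.86
84.6 x + 164.6 y = 15329.69
Solving: x ≈ 27.307, y ≈ 79.098 km (keep extra digits for the depth step; rounded: 27.3, 79.1).
Then from the STA_01 sphere: z² = 77.48² − (x − 21.8)² − (y − 37.3)² with x = 27.307, y = 79.098, so z ≈ 65.006 ≈ 65.0 km.

(27.3, 79.1, 65.0)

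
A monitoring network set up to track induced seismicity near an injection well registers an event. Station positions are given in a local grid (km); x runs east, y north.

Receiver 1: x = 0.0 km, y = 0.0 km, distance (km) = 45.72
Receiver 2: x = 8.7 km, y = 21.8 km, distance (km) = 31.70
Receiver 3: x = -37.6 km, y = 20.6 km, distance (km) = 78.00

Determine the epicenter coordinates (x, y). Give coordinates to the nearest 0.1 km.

Circle about each station: x² + y² = 45.72²; (x − 8.7)² + (y − 21.8)² = 31.70²; (x + 37.6)² + (y − 20.6)² = 78.00².
Subtracting the Receiver 1 equation from the Receiver 2 and Receiver 3 equations removes the quadratic terms:
17.4 x + 43.6 y = 1636.36
-75.2 x + 41.2 y = -2155.56
Solving the 2×2 system: x ≈ 40.4, y ≈ 21.4 km.
Check against Receiver 1 (with the unrounded x, y): √(x²+y²) = 45.72 ≈ 45.72 km. ✓

(40.4, 21.4)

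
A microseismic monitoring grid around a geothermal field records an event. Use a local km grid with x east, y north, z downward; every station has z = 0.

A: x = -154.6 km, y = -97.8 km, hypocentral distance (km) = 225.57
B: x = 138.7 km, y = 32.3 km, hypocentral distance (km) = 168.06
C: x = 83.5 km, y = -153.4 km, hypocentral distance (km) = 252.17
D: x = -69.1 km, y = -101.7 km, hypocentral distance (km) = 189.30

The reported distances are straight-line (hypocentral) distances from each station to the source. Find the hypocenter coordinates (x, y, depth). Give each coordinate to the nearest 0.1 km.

Each station gives a sphere (x−x_i)² + (y−y_i)² + z² = d_i² (stations at z=0).
Subtracting the A sphere from B and C: z² cancels, leaving linear equations in x and y:
586.6 x + 260.2 y = 9452.64
476.2 x − 111.2 y = -15670.07
Solving: x ≈ -16.000, y ≈ 72.399 km (keep extra digits for the depth step; rounded: -16.0, 72.4).
Then from the A sphere: z² = 225.57² − (x + 154.6)² − (y + 97.8)² with x = -16.000, y = 72.399, so z ≈ 52.002 ≈ 52.0 km.
Check against D (with the unrounded solution): distance 189.30 ≈ 189.30 km. ✓

x ≈ -16.0 km, y ≈ 72.4 km, depth ≈ 52.0 km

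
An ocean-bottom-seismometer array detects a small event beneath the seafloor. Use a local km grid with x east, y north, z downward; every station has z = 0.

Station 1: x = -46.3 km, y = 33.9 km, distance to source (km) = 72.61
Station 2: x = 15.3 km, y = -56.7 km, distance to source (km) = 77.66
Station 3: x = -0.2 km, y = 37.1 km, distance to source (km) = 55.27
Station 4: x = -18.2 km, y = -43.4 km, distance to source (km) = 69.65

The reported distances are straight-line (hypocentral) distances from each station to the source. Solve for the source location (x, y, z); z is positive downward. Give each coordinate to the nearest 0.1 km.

(2.9, 5.3, 45.1)

Each station gives a sphere (x−x_i)² + (y−y_i)² + z² = d_i² (stations at z=0).
Subtracting the Station 1 sphere from Station 2 and Station 3: z² cancels, leaving linear equations in x and y:
123.2 x − 181.2 y = -602.78
92.2 x + 6.4 y = 300.99
Solving: x ≈ 2.897, y ≈ 5.296 km (keep extra digits for the depth step; rounded: 2.9, 5.3).
Then from the Station 1 sphere: z² = 72.61² − (x + 46.3)² − (y − 33.9)² with x = 2.897, y = 5.296, so z ≈ 45.096 ≈ 45.1 km.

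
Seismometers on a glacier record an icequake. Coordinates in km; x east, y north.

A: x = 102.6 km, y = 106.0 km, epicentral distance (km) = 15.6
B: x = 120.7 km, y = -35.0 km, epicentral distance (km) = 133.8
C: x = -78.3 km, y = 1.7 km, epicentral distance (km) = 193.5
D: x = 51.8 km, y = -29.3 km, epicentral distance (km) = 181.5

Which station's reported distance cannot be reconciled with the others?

Solve using three stations at a time. Using A, B, C (subtract circle equations pairwise → linear system) gives (x, y) ≈ (91.0, 95.5).
Distances from that point to each station vs reported:
  A: calculated 15.7 vs reported 15.6 → residual 0.1 km
  B: calculated 133.8 vs reported 133.8 → residual 0.0 km
  C: calculated 193.5 vs reported 193.5 → residual 0.0 km
  D: calculated 130.8 vs reported 181.5 → residual 50.7 km
A, B, C are mutually consistent (residuals ≈ 0); D is off by 50.7 km.

D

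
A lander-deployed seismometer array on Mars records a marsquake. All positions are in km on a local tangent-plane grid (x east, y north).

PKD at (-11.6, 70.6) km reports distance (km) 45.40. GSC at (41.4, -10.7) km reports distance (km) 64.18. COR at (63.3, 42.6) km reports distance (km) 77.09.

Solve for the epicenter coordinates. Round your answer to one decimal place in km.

Circle about each station: (x + 11.6)² + (y − 70.6)² = 45.40²; (x − 41.4)² + (y + 10.7)² = 64.18²; (x − 63.3)² + (y − 42.6)² = 77.09².
Subtracting pairs of circle equations eliminates x²+y² and gives linear equations (the radical axes):
106.0 x − 162.6 y = -5348.38
149.8 x − 56.0 y = -3178.98
Solving the 2×2 system: x ≈ -11.8, y ≈ 25.2 km.

x ≈ -11.8 km, y ≈ 25.2 km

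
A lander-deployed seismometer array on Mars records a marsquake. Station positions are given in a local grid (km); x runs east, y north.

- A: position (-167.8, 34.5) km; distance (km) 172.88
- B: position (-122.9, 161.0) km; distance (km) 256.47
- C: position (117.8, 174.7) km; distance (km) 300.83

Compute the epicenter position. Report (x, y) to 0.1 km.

Circle about each station: (x + 167.8)² + (y − 34.5)² = 172.88²; (x + 122.9)² + (y − 161.0)² = 256.47²; (x − 117.8)² + (y − 174.7)² = 300.83².
Subtracting the A equation from the B and C equations removes the quadratic terms:
89.8 x + 253.0 y = -24211.05
571.2 x + 280.4 y = -45561.35
Solving the 2×2 system: x ≈ -39.7, y ≈ -81.6 km.

x ≈ -39.7 km, y ≈ -81.6 km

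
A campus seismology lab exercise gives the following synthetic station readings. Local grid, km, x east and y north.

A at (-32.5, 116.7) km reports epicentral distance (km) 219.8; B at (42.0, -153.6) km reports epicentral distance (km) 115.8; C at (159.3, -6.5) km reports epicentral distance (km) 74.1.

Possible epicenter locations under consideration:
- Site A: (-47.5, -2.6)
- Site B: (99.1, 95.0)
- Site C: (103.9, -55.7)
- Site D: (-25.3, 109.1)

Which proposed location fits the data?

For each candidate, compare |candidate − station| to the reported distance:
Site A: residuals A 99.6, B 59.7, C 132.7 → max 132.7 km
Site B: residuals A 86.4, B 139.3, C 43.9 → max 139.3 km
Site C: residuals A 0.0, B 0.0, C 0.0 → max 0.0 km
Site D: residuals A 209.3, B 155.4, C 143.7 → max 209.3 km
Only Site C has all residuals ≈ 0.

Site C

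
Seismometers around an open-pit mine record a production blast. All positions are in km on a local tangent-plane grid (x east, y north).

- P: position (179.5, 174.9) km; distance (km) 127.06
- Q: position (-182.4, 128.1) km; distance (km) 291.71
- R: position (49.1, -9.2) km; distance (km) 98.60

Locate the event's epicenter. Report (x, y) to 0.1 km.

x ≈ 104.0 km, y ≈ 72.7 km

Circle about each station: (x − 179.5)² + (y − 174.9)² = 127.06²; (x + 182.4)² + (y − 128.1)² = 291.71²; (x − 49.1)² + (y + 9.2)² = 98.60².
Subtracting the P equation from the Q and R equations removes the quadratic terms:
-723.8 x − 93.6 y = -82081.37
-260.8 x − 368.2 y = -53892.53
Solving the 2×2 system: x ≈ 104.0, y ≈ 72.7 km.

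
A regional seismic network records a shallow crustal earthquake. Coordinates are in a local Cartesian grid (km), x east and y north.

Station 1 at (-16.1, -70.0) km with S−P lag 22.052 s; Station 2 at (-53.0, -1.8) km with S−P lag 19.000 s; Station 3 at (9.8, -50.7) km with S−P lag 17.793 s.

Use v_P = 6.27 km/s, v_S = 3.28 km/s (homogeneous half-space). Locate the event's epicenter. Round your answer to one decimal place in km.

(62.2, 59.9)

Distance from S−P lag: d = Δt · v_P v_S / (v_P − v_S) = Δt · (6.27·3.28)/(6.27−3.28) ≈ 6.8781·Δt.
So d_Station 1 = 151.68, d_Station 2 = 130.68, d_Station 3 = 122.38 km.
Circle about each station: (x + 16.1)² + (y + 70.0)² = 151.68²; (x + 53.0)² + (y + 1.8)² = 130.68²; (x − 9.8)² + (y + 50.7)² = 122.38².
Subtracting the Station 1 equation from the Station 2 and Station 3 equations removes the quadratic terms:
-73.8 x + 136.4 y = 3582.59
51.8 x + 38.6 y = 5537.28
Solving the 2×2 system: x ≈ 62.2, y ≈ 59.9 km.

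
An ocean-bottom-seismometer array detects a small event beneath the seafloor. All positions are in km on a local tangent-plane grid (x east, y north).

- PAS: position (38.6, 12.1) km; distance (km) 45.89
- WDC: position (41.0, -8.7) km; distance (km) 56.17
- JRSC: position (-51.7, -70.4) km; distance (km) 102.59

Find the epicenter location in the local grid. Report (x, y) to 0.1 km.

(-6.3, 21.6)

Circle about each station: (x − 38.6)² + (y − 12.1)² = 45.89²; (x − 41.0)² + (y + 8.7)² = 56.17²; (x + 51.7)² + (y + 70.4)² = 102.59².
Subtracting the PAS equation from the WDC and JRSC equations removes the quadratic terms:
4.8 x − 41.6 y = -928.86
-180.6 x − 165.0 y = -2426.14
Solving the 2×2 system: x ≈ -6.3, y ≈ 21.6 km.
Check against PAS (with the unrounded x, y): √((x − 38.6)²+(y − 12.1)²) = 45.90 ≈ 45.89 km. ✓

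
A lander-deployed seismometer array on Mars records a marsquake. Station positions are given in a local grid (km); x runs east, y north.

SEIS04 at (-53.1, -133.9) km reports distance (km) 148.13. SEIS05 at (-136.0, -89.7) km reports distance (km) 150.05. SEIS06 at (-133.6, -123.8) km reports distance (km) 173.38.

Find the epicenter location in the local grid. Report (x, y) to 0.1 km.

Circle about each station: (x + 53.1)² + (y + 133.9)² = 148.13²; (x + 136.0)² + (y + 89.7)² = 150.05²; (x + 133.6)² + (y + 123.8)² = 173.38².
Subtracting pairs of circle equations eliminates x²+y² and gives linear equations (the radical axes):
-165.8 x + 88.4 y = 5220.76
-161.0 x + 20.2 y = 4308.45
Solving the 2×2 system: x ≈ -25.3, y ≈ 11.6 km.

x ≈ -25.3 km, y ≈ 11.6 km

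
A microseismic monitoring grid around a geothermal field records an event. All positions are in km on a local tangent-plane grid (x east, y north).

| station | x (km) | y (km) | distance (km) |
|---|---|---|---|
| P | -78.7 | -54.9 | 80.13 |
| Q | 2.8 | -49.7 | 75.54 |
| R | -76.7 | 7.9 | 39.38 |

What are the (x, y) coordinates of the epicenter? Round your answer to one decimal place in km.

Circle about each station: (x + 78.7)² + (y + 54.9)² = 80.13²; (x − 2.8)² + (y + 49.7)² = 75.54²; (x + 76.7)² + (y − 7.9)² = 39.38².
Subtracting the P equation from the Q and R equations removes the quadratic terms:
163.0 x + 10.4 y = -6015.24
4.0 x + 125.6 y = 1607.63
Solving the 2×2 system: x ≈ -37.8, y ≈ 14.0 km.

x ≈ -37.8 km, y ≈ 14.0 km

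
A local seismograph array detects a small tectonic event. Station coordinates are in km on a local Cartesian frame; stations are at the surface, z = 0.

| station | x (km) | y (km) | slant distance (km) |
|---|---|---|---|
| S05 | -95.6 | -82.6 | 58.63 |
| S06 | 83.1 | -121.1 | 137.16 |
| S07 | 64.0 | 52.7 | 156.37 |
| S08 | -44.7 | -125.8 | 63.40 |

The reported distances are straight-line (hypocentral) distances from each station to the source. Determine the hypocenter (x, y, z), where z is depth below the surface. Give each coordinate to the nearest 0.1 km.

x ≈ -40.9 km, y ≈ -63.0 km, depth ≈ 7.8 km

Each station gives a sphere (x−x_i)² + (y−y_i)² + z² = d_i² (stations at z=0).
Subtracting the S05 sphere from S06 and S07: z² cancels, leaving linear equations in x and y:
357.4 x − 77.0 y = -9766.69
319.2 x + 270.6 y = -30102.93
Solving: x ≈ -40.900, y ≈ -62.999 km (keep extra digits for the depth step; rounded: -40.9, -63.0).
Then from the S05 sphere: z² = 58.63² − (x + 95.6)² − (y + 82.6)² with x = -40.900, y = -62.999, so z ≈ 7.822 ≈ 7.8 km.
Check against S08 (with the unrounded solution): distance 63.40 ≈ 63.40 km. ✓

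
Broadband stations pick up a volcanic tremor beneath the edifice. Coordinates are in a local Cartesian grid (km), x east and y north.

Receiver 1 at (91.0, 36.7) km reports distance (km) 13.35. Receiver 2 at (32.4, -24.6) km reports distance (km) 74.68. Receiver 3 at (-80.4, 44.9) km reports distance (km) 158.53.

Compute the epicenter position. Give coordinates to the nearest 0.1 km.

(77.8, 34.7)

Circle about each station: (x − 91.0)² + (y − 36.7)² = 13.35²; (x − 32.4)² + (y + 24.6)² = 74.68²; (x + 80.4)² + (y − 44.9)² = 158.53².
Subtracting the Receiver 1 equation from the Receiver 2 and Receiver 3 equations removes the quadratic terms:
-117.2 x − 122.6 y = -13371.85
-342.8 x + 16.4 y = -26101.26
Solving the 2×2 system: x ≈ 77.8, y ≈ 34.7 km.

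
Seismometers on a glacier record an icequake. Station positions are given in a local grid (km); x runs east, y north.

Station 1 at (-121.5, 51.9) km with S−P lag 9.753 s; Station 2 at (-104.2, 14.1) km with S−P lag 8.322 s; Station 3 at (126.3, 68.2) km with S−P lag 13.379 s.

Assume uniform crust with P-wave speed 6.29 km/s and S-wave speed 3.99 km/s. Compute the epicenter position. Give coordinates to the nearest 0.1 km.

Distance from S−P lag: d = Δt · v_P v_S / (v_P − v_S) = Δt · (6.29·3.99)/(6.29−3.99) ≈ 10.9118·Δt.
So d_Station 1 = 106.42, d_Station 2 = 90.81, d_Station 3 = 145.99 km.
Circle about each station: (x + 121.5)² + (y − 51.9)² = 106.42²; (x + 104.2)² + (y − 14.1)² = 90.81²; (x − 126.3)² + (y − 68.2)² = 145.99².
Subtracting the Station 1 equation from the Station 2 and Station 3 equations removes the quadratic terms:
34.6 x − 75.6 y = -3320.65
495.6 x + 32.6 y = -6840.79
Solving the 2×2 system: x ≈ -16.2, y ≈ 36.5 km.

(-16.2, 36.5)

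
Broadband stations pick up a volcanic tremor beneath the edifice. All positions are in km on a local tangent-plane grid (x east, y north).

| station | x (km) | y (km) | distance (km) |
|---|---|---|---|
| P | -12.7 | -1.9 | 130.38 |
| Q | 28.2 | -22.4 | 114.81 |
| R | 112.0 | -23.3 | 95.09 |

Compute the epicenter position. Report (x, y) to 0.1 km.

Circle about each station: (x + 12.7)² + (y + 1.9)² = 130.38²; (x − 28.2)² + (y + 22.4)² = 114.81²; (x − 112.0)² + (y + 23.3)² = 95.09².
Subtracting pairs of circle equations eliminates x²+y² and gives linear equations (the radical axes):
81.8 x − 41.0 y = 4949.71
249.4 x − 42.8 y = 20878.83
Solving the 2×2 system: x ≈ 95.8, y ≈ 70.4 km.

95.8 km east, 70.4 km north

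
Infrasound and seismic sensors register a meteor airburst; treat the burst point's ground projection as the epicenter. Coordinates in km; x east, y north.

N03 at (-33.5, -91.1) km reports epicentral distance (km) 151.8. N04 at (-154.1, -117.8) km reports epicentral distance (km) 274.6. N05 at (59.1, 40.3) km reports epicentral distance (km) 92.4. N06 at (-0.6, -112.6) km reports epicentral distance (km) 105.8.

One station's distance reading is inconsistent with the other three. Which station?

N06

Solve using three stations at a time. Using N03, N04, N05 (subtract circle equations pairwise → linear system) gives (x, y) ≈ (108.5, -37.6).
Distances from that point to each station vs reported:
  N03: calculated 151.7 vs reported 151.8 → residual 0.1 km
  N04: calculated 274.6 vs reported 274.6 → residual 0.0 km
  N05: calculated 92.3 vs reported 92.4 → residual 0.1 km
  N06: calculated 132.4 vs reported 105.8 → residual 26.6 km
N03, N04, N05 are mutually consistent (residuals ≈ 0); N06 is off by 26.6 km.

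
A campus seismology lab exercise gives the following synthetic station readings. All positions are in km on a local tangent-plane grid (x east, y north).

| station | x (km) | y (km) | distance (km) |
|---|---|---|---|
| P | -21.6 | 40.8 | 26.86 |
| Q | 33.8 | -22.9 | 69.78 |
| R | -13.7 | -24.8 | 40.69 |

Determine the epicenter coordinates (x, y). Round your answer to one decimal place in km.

Circle about each station: (x + 21.6)² + (y − 40.8)² = 26.86²; (x − 33.8)² + (y + 22.9)² = 69.78²; (x + 13.7)² + (y + 24.8)² = 40.69².
Subtracting pairs of circle equations eliminates x²+y² and gives linear equations (the radical axes):
110.8 x − 127.4 y = -4612.14
15.8 x − 131.2 y = -2262.69
Solving the 2×2 system: x ≈ -25.3, y ≈ 14.2 km.
Check against P (with the unrounded x, y): √((x + 21.6)²+(y − 40.8)²) = 26.86 ≈ 26.86 km. ✓

-25.3 km east, 14.2 km north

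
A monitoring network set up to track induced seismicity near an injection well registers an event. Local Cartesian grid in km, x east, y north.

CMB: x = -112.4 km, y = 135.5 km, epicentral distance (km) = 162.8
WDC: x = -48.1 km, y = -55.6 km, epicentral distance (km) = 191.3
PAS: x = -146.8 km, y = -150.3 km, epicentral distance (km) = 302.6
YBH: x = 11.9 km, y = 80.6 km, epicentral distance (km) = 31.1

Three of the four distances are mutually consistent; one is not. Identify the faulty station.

WDC

Solve using three stations at a time. Using CMB, PAS, YBH (subtract circle equations pairwise → linear system) gives (x, y) ≈ (42.6, 85.7).
Distances from that point to each station vs reported:
  CMB: calculated 162.8 vs reported 162.8 → residual 0.0 km
  WDC: calculated 167.9 vs reported 191.3 → residual 23.4 km
  PAS: calculated 302.6 vs reported 302.6 → residual 0.0 km
  YBH: calculated 31.1 vs reported 31.1 → residual 0.0 km
CMB, PAS, YBH are mutually consistent (residuals ≈ 0); WDC is off by 23.4 km.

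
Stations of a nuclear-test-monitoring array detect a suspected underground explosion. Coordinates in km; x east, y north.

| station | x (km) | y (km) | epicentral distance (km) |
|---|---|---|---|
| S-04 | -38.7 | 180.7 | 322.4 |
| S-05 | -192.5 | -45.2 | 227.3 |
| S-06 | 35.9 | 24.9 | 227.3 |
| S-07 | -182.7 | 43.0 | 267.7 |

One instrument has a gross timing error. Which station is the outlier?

Solve using three stations at a time. Using S-04, S-05, S-07 (subtract circle equations pairwise → linear system) gives (x, y) ≈ (15.2, -137.0).
Distances from that point to each station vs reported:
  S-04: calculated 322.2 vs reported 322.4 → residual 0.2 km
  S-05: calculated 227.1 vs reported 227.3 → residual 0.2 km
  S-06: calculated 163.2 vs reported 227.3 → residual 64.1 km
  S-07: calculated 267.5 vs reported 267.7 → residual 0.2 km
S-04, S-05, S-07 are mutually consistent (residuals ≈ 0); S-06 is off by 64.1 km.

S-06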